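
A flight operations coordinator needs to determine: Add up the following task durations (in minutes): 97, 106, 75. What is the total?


Durations: 97, 106, 75
Running sum: 97
+ 106 = 203
+ 75 = 278
Total duration: 278 minutes
That is 4 hours and 38 minutes

278


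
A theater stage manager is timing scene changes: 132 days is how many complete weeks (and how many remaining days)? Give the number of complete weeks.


Total days: 132
Days per week: 7
Division: 132 / 7 = 18 remainder 6
Complete weeks: 18
Remaining days: 6

18


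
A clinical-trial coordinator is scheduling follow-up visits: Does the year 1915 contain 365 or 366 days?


Year: 1915
Check leap year rules:
Divisible by 4? No
1915 is not a leap year
Days: 365

365


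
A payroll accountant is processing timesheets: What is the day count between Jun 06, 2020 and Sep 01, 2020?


Start date: 2020-06-06
End date: 2020-09-01
Jun 2020: +25 days
Jul 2020: +31 days
Aug 2020: +31 days
Total: 87 days

87


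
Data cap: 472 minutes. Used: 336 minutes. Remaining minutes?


Total budget: 472 minutes
Time used: 336 minutes
Remaining: 472 - 336 = 136 minutes
Percent used: 71.2%
Percent remaining: 28.8%

136


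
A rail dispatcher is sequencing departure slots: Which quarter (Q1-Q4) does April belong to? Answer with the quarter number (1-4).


Month: April (month 4)
Q1: January-March (months 1-3)
Q2: April-June (months 4-6)
Q3: July-September (months 7-9)
Q4: October-December (months 10-12)
Month 4 falls in Q2

2


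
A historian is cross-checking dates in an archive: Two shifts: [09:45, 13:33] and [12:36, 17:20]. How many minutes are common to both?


Interval A: [585, 813] minutes from midnight
Interval B: [756, 1040] minutes from midnight
Overlap start = max(585, 756) = 756
Overlap end = min(813, 1040) = 813
Overlap = 813 - 756 = 57 minutes

57


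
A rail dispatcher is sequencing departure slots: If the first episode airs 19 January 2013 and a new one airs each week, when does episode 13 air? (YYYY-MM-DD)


First occurrence: 2013-01-19 (occurrence 1)
Each occurrence is 7 days after the previous.
Occurrence 13 is 12 weeks after the first.
12 weeks = 84 days
2013-01-19 + 84 days = 2013-04-13

2013-04-13


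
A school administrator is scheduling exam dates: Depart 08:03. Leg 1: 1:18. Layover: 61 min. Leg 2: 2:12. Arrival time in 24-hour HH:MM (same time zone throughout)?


Depart: 08:03
Leg 1: +78 min -> 09:21
Layover: +61 min -> 10:22
Leg 2: +132 min -> 12:34
Total travel: 271 minutes = 4h 31m
Arrival: 12:34

12:34


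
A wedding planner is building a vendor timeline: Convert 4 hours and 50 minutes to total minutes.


Hours: 4
Minutes: 50
Convert hours to minutes: 4 x 60 = 240
Add remaining minutes: 240 + 50 = 290

290


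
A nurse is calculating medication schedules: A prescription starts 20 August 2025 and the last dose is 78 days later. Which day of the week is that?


Start: 2025-08-20 (Wednesday)
Step 1 - find target date: add 78 days
  2025-08-20 + 78 days = 2025-11-06
Step 2 - day of week:
  78 mod 7 = 1
  Wednesday + 1 days -> Thursday
Result: Thursday (2025-11-06)

Thursday


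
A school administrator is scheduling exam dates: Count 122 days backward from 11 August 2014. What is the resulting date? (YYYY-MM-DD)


Start: 2014-08-11
Subtracting 122 days
Days already passed in August: 11
After going back through August: 111 more days to subtract
July 2014: 31 days, 80 remaining
June 2014: 30 days, 50 remaining
May 2014: 31 days, 19 remaining
April 2014 has 30 days, need 19
Result: 2014-04-11

2014-04-11


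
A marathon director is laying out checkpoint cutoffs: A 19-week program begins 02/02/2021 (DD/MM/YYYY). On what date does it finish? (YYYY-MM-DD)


Start: 2021-02-02
Weeks to add: 19
Convert to days: 19 x 7 = 133 days
Add 133 days to 2021-02-02
Result: 2021-06-15

2021-06-15


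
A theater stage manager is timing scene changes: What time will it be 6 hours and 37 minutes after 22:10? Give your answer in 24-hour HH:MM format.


Start time: 22:10
Adding: 6 hours 37 minutes
Minutes: 10 + 37 = 47
Hours: 22 + 6 + 0 = 28
Hour wraparound: 28 mod 24 = 4
Result: 04:47

04:47


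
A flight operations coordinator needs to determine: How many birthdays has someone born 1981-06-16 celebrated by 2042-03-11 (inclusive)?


Birth: 1981-06-16
Reference: 2042-03-11
Year difference: 2042 - 1981 = 61
Has birthday (06-16) occurred by 03-11? No
Birthday not yet reached this year -> subtract 1
Age in full years: 60

60


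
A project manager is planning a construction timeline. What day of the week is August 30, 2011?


Date: 2011-08-30
January 1, 2011 is a Saturday
Day of year: 242
Offset from Jan 1: 241 days
241 mod 7 = 3
Result: Tuesday

Tuesday


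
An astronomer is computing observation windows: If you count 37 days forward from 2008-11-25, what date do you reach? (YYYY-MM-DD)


Start: 2008-11-25
Adding 37 days
Days remaining in November: 5
After November: 32 days still to add
December 2008: 31 days, 1 remaining
January 2009 has 31 days, need 1
Result: 2009-01-01

2009-01-01


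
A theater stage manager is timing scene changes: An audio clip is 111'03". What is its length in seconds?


Minutes: 111
Seconds: 3
Convert minutes to seconds: 111 x 60 = 6660
Add remaining seconds: 6660 + 3 = 6663

6663


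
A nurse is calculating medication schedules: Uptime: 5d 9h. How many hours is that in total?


Days: 5
Extra hours: 9
Hours per day: 24
Days to hours: 5 x 24 = 120
Total: 120 + 9 = 129

129


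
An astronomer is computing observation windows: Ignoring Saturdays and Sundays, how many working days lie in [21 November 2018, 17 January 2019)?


Start: 2018-11-21 (Wednesday)
End (exclusive): 2019-01-17 (Thursday)
Total calendar days: 57
Full weeks: 57 // 7 = 8 -> 40 weekdays
Remaining 1 days starting on Wednesday:
  Wed(w) -> 1 weekdays
Total business days: 40 + 1 = 41

41


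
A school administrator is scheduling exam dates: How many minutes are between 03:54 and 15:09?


Start time: 03:54 = 234 minutes from midnight
End time: 15:09 = 909 minutes from midnight
Difference: 909 - 234 = 675 minutes
That is 11 hours and 15 minutes

675


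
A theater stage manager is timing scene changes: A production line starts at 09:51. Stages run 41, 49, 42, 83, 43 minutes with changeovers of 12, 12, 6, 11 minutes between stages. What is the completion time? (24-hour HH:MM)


Start: 09:51 = 591 min from midnight
  after task 1 (41 min): 10:32
  after break (12 min): 10:44
  after task 2 (49 min): 11:33
  after break (12 min): 11:45
  after task 3 (42 min): 12:27
  after break (6 min): 12:33
  after task 4 (83 min): 13:56
  after break (11 min): 14:07
  after task 5 (43 min): 14:50
Total elapsed: 299 minutes
End time: 14:50

14:50


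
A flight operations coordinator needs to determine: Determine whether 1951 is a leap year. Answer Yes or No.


Year: 1951
Divisible by 4? 1951 / 4 = 487.75 -> No
Not divisible by 4, so NOT a leap year

No


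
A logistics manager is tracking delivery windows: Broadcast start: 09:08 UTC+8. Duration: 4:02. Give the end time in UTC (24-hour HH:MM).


Start: 09:08 in UTC+8
Step 1 - add duration:
  minutes: 8 + 2 = 10
  hours: 9 + 4 + 0 = 13
  end in UTC+8: 13:10
Step 2 - convert UTC+8 -> UTC:
  offset difference: 0 - (8) = -8 hours
  13 + (-8) = 5 -> mod 24 = 5
Result: 05:10 in UTC

05:10


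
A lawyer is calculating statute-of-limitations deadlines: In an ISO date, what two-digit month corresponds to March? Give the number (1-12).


Calendar month order:
2. February
3. March <--
4. April
March is month number 3

3


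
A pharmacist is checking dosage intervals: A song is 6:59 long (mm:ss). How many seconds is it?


Minutes: 6
Extra seconds: 59
Seconds per minute: 60
Minutes to seconds: 6 x 60 = 360
Total: 360 + 59 = 419

419


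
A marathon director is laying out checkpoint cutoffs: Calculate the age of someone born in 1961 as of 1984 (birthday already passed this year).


Birth year: 1961
Current year: 1984
Age = current year - birth year
Age = 1984 - 1961 = 23

23


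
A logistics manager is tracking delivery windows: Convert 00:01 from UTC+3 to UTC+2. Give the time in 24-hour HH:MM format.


Local time: 00:01 at UTC+3 (offset 3h)
Target zone: UTC+2 (offset 2h)
Difference: 2 - (3) = -1 hours
Calculation: 0 + (-1) = -1
Wraparound: (-1) mod 24 = 23
Result: 23:01

23:01


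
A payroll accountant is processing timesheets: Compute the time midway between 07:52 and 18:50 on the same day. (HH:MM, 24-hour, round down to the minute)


Start time: 07:52 = 472 minutes from midnight
End time: 18:50 = 1130 minutes from midnight
Sum: 472 + 1130 = 1602
Midpoint: 1602 / 2 = 801 minutes
Convert: 801 / 60 = 13 hours, 21 minutes
Result: 13:21

13:21


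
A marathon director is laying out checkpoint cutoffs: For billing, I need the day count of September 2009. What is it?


Month: September
Year: 2009
September is a 30-day month
Total: 30 days

30


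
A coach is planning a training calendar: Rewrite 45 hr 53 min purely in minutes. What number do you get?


Hours: 45
Extra minutes: 53
Minutes per hour: 60
Hours to minutes: 45 x 60 = 2700
Total: 2700 + 53 = 2753

2753


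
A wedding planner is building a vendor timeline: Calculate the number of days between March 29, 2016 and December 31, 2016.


Start: March 29, 2016
End: December 31, 2016
Days left in March: 2
April: 30
May: 31
June: 30
July: 31
... plus remaining months
Sum of remaining months: 275
Total: 2 + 275 = 277

277


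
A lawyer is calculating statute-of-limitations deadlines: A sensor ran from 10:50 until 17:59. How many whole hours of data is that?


Start: 10:50
End: 17:59
Hour difference: 17 - 10 = 7 hours
Minute difference: 59 - 50 = 9 minutes
Total minutes: 429
Complete hours: 429 / 60 = 7 (remainder 9)

7


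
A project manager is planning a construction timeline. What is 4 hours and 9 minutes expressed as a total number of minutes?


Hours: 4
Minutes: 9
Convert hours to minutes: 4 x 60 = 240
Add remaining minutes: 240 + 9 = 249

249


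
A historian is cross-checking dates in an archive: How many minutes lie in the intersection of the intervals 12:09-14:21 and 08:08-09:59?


Interval A: [729, 861] minutes from midnight
Interval B: [488, 599] minutes from midnight
Overlap start = max(729, 488) = 729
Overlap end = min(861, 599) = 599
End <= start, so the intervals do not overlap: 0 minutes

0


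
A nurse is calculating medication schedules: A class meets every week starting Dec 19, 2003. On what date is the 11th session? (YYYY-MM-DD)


First occurrence: 2003-12-19 (occurrence 1)
Each occurrence is 7 days after the previous.
Occurrence 11 is 10 weeks after the first.
10 weeks = 70 days
2003-12-19 + 70 days = 2004-02-27

2004-02-27


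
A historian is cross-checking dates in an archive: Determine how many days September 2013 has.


Month: September
Year: 2013
September is a 30-day month
Total: 30 days

30


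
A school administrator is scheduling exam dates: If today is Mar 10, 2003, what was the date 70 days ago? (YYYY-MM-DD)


Start: 2003-03-10
Subtracting 70 days
Days already passed in March: 10
After going back through March: 60 more days to subtract
February 2003: 28 days, 32 remaining
January 2003: 31 days, 1 remaining
December 2002 has 31 days, need 1
Result: 2002-12-30

2002-12-30


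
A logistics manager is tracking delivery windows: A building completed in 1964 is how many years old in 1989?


Birth year: 1964
Current year: 1989
Age = current year - birth year
Age = 1989 - 1964 = 25

25


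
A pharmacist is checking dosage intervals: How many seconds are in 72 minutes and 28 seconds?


Minutes: 72
Seconds: 28
Convert minutes to seconds: 72 x 60 = 4320
Add remaining seconds: 4320 + 28 = 4348

4348


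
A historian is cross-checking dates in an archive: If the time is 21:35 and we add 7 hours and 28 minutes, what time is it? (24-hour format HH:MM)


Start time: 21:35
Adding: 7 hours 28 minutes
Minutes: 35 + 28 = 63
Minute overflow: 63 >= 60, so carry 1 hour, minutes = 3
Hours: 21 + 7 + 1 = 29
Hour wraparound: 29 mod 24 = 5
Result: 05:03

05:03


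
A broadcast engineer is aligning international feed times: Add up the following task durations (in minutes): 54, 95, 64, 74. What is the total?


Durations: 54, 95, 64, 74
Running sum: 54
+ 95 = 149
+ 64 = 213
+ 74 = 287
Total duration: 287 minutes
That is 4 hours and 47 minutes

287


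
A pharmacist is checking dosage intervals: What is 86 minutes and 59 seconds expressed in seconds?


Minutes: 86
Extra seconds: 59
Seconds per minute: 60
Minutes to seconds: 86 x 60 = 5160
Total: 5160 + 59 = 5219

5219


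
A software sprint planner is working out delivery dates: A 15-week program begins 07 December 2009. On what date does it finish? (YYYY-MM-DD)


Start: 2009-12-07
Weeks to add: 15
Convert to days: 15 x 7 = 105 days
Add 105 days to 2009-12-07
Result: 2010-03-22

2010-03-22


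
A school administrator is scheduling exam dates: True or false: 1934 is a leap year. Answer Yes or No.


Year: 1934
Divisible by 4? 1934 / 4 = 483.5 -> No
Not divisible by 4, so NOT a leap year

No


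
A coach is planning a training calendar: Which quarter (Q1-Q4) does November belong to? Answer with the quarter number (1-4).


Month: November (month 11)
Q1: January-March (months 1-3)
Q2: April-June (months 4-6)
Q3: July-September (months 7-9)
Q4: October-December (months 10-12)
Month 11 falls in Q4

4


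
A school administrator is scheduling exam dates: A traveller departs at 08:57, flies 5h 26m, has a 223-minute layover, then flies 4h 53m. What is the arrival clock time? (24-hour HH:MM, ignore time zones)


Depart: 08:57
Leg 1: +326 min -> 14:23
Layover: +223 min -> 18:06
Leg 2: +293 min -> 22:59
Total travel: 842 minutes = 14h 2m
Arrival: 22:59

22:59


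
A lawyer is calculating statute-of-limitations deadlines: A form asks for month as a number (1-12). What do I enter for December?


Calendar month order:
11. November
12. December <--
December is month number 12

12


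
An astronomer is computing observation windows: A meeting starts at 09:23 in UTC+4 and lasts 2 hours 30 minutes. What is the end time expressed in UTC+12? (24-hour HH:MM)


Start: 09:23 in UTC+4
Step 1 - add duration:
  minutes: 23 + 30 = 53
  hours: 9 + 2 + 0 = 11
  end in UTC+4: 11:53
Step 2 - convert UTC+4 -> UTC+12:
  offset difference: 12 - (4) = 8 hours
  11 + (8) = 19 -> mod 24 = 19
Result: 19:53 in UTC+12

19:53


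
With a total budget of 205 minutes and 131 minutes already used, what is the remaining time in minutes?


Total budget: 205 minutes
Time used: 131 minutes
Remaining: 205 - 131 = 74 minutes
Percent used: 63.9%
Percent remaining: 36.1%

74


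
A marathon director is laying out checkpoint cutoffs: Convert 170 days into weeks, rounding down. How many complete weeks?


Total days: 170
Days per week: 7
Division: 170 / 7 = 24 remainder 2
Complete weeks: 24
Remaining days: 2

24


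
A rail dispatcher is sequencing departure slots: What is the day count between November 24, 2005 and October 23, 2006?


Start date: 2005-11-24
End date: 2006-10-23
Nov 2005: +7 days
Dec 2005: +31 days
Jan 2006: +31 days
... (9 more months)
Total: 333 days

333


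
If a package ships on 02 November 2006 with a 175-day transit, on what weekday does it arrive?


Start: 2006-11-02 (Thursday)
Step 1 - find target date: add 175 days
  2006-11-02 + 175 days = 2007-04-26
Step 2 - day of week:
  175 mod 7 = 0
  Thursday + 0 days -> Thursday
Result: Thursday (2007-04-26)

Thursday


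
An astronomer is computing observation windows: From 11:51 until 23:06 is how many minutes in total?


Start time: 11:51 = 711 minutes from midnight
End time: 23:06 = 1386 minutes from midnight
Difference: 1386 - 711 = 675 minutes
That is 11 hours and 15 minutes

675


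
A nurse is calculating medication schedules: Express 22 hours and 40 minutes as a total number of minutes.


Hours: 22
Extra minutes: 40
Minutes per hour: 60
Hours to minutes: 22 x 60 = 1320
Total: 1320 + 40 = 1360

1360


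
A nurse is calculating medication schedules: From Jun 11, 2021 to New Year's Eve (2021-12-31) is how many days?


Start: June 11, 2021
End: December 31, 2021
Days left in June: 19
July: 31
August: 31
September: 30
October: 31
... plus remaining months
Sum of remaining months: 184
Total: 19 + 184 = 203

203


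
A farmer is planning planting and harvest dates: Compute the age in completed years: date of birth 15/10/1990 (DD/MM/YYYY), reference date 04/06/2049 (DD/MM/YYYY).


Birth: 1990-10-15
Reference: 2049-06-04
Year difference: 2049 - 1990 = 59
Has birthday (10-15) occurred by 06-04? No
Birthday not yet reached this year -> subtract 1
Age in full years: 58

58


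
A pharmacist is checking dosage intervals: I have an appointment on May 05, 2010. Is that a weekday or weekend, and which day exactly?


Date: 2010-05-05
January 1, 2010 is a Friday
Day of year: 125
Offset from Jan 1: 124 days
124 mod 7 = 5
Result: Wednesday

Wednesday


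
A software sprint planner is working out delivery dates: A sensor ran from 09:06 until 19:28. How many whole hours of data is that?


Start: 09:06
End: 19:28
Hour difference: 19 - 9 = 10 hours
Minute difference: 28 - 6 = 22 minutes
Total minutes: 622
Complete hours: 622 / 60 = 10 (remainder 22)

10


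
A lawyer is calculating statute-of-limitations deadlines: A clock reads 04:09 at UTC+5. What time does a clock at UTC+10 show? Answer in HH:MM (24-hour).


Local time: 04:09 at UTC+5 (offset 5h)
Target zone: UTC+10 (offset 10h)
Difference: 10 - (5) = 5 hours
Calculation: 4 + (5) = 9
Result: 09:09

09:09


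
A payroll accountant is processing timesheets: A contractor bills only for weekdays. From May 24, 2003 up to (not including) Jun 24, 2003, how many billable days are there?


Start: 2003-05-24 (Saturday)
End (exclusive): 2003-06-24 (Tuesday)
Total calendar days: 31
Full weeks: 31 // 7 = 4 -> 20 weekdays
Remaining 3 days starting on Saturday:
  Sat(-), Sun(-), Mon(w) -> 1 weekdays
Total business days: 20 + 1 = 21

21


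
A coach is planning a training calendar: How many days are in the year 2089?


Year: 2089
Check leap year rules:
Divisible by 4? No
2089 is not a leap year
Days: 365

365


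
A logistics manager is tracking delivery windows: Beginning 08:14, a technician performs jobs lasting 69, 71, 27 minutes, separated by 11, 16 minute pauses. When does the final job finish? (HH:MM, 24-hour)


Start: 08:14 = 494 min from midnight
  after task 1 (69 min): 09:23
  after break (11 min): 09:34
  after task 2 (71 min): 10:45
  after break (16 min): 11:01
  after task 3 (27 min): 11:28
Total elapsed: 194 minutes
End time: 11:28

11:28


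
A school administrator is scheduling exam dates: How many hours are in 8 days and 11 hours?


Days: 8
Extra hours: 11
Hours per day: 24
Days to hours: 8 x 24 = 192
Total: 192 + 11 = 203

203


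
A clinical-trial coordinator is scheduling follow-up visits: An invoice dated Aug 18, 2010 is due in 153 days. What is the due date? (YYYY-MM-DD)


Start: 2010-08-18
Adding 153 days
Days remaining in August: 13
After August: 140 days still to add
September 2010: 30 days, 110 remaining
October 2010: 31 days, 79 remaining
November 2010: 30 days, 49 remaining
December 2010: 31 days, 18 remaining
Result: 2011-01-18

2011-01-18


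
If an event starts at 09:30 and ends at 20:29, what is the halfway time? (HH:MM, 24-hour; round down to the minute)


Start time: 09:30 = 570 minutes from midnight
End time: 20:29 = 1229 minutes from midnight
Sum: 570 + 1229 = 1799
Midpoint: 1799 / 2 = 899 minutes
Convert: 899 / 60 = 14 hours, 59 minutes
Result: 14:59

14:59


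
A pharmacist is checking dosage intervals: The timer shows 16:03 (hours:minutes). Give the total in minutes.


Hours: 16
Minutes: 3
Convert hours to minutes: 16 x 60 = 960
Add remaining minutes: 960 + 3 = 963

963


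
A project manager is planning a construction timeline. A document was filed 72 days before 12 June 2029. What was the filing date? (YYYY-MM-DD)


Start: 2029-06-12
Subtracting 72 days
Days already passed in June: 12
After going back through June: 60 more days to subtract
May 2029: 31 days, 29 remaining
April 2029 has 30 days, need 29
Result: 2029-04-01

2029-04-01


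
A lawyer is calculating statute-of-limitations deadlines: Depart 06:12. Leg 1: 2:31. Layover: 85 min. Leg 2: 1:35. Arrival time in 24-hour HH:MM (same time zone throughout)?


Depart: 06:12
Leg 1: +151 min -> 08:43
Layover: +85 min -> 10:08
Leg 2: +95 min -> 11:43
Total travel: 331 minutes = 5h 31m
Arrival: 11:43

11:43


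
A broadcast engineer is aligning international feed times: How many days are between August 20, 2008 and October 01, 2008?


Start date: 2008-08-20
End date: 2008-10-01
Aug 2008: +12 days
Sep 2008: +30 days
Total: 42 days

42


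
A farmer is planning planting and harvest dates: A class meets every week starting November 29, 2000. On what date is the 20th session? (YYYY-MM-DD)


First occurrence: 2000-11-29 (occurrence 1)
Each occurrence is 7 days after the previous.
Occurrence 20 is 19 weeks after the first.
19 weeks = 133 days
2000-11-29 + 133 days = 2001-04-11

2001-04-11


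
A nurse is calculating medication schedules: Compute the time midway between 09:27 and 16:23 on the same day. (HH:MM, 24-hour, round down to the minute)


Start time: 09:27 = 567 minutes from midnight
End time: 16:23 = 983 minutes from midnight
Sum: 567 + 983 = 1550
Midpoint: 1550 / 2 = 775 minutes
Convert: 775 / 60 = 12 hours, 55 minutes
Result: 12:55

12:55


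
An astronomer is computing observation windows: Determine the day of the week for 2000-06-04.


Date: 2000-06-04
January 1, 2000 is a Saturday
Day of year: 156
Offset from Jan 1: 155 days
155 mod 7 = 1
Result: Sunday

Sunday


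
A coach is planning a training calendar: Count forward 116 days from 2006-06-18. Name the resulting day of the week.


Start: 2006-06-18 (Sunday)
Step 1 - find target date: add 116 days
  2006-06-18 + 116 days = 2006-10-12
Step 2 - day of week:
  116 mod 7 = 4
  Sunday + 4 days -> Thursday
Result: Thursday (2006-10-12)

Thursday


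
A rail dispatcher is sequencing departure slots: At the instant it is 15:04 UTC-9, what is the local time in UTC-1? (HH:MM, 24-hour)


Local time: 15:04 at UTC-9 (offset -9h)
Target zone: UTC-1 (offset -1h)
Difference: -1 - (-9) = 8 hours
Calculation: 15 + (8) = 23
Result: 23:04

23:04


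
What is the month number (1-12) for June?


Calendar month order:
5. May
6. June <--
7. July
June is month number 6

6


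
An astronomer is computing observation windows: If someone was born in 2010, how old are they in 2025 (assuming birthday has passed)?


Birth year: 2010
Current year: 2025
Age = current year - birth year
Age = 2025 - 2010 = 15

15


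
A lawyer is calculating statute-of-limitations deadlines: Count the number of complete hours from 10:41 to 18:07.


Start: 10:41
End: 18:07
Hour difference: 18 - 10 = 8 hours
Minute difference: 7 - 41 = -34 minutes
Total minutes: 446
Complete hours: 446 / 60 = 7 (remainder 26)

7


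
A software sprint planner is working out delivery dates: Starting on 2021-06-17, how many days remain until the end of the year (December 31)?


Start: June 17, 2021
End: December 31, 2021
Days left in June: 13
July: 31
August: 31
September: 30
October: 31
... plus remaining months
Sum of remaining months: 184
Total: 13 + 184 = 197

197


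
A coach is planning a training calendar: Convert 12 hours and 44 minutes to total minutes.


Hours: 12
Extra minutes: 44
Minutes per hour: 60
Hours to minutes: 12 x 60 = 720
Total: 720 + 44 = 764

764


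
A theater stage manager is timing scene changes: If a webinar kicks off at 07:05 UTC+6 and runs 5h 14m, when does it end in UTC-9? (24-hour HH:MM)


Start: 07:05 in UTC+6
Step 1 - add duration:
  minutes: 5 + 14 = 19
  hours: 7 + 5 + 0 = 12
  end in UTC+6: 12:19
Step 2 - convert UTC+6 -> UTC-9:
  offset difference: -9 - (6) = -15 hours
  12 + (-15) = -3 -> mod 24 = 21
Result: 21:19 in UTC-9

21:19


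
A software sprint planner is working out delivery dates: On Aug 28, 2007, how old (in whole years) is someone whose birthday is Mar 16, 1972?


Birth: 1972-03-16
Reference: 2007-08-28
Year difference: 2007 - 1972 = 35
Has birthday (03-16) occurred by 08-28? Yes
Age in full years: 35

35


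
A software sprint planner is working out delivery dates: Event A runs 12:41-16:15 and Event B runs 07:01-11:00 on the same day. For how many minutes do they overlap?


Interval A: [761, 975] minutes from midnight
Interval B: [421, 660] minutes from midnight
Overlap start = max(761, 421) = 761
Overlap end = min(975, 660) = 660
End <= start, so the intervals do not overlap: 0 minutes

0


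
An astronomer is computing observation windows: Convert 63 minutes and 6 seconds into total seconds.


Minutes: 63
Seconds: 6
Convert minutes to seconds: 63 x 60 = 3780
Add remaining seconds: 3780 + 6 = 3786

3786


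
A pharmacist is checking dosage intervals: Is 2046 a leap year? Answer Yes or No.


Year: 2046
Divisible by 4? 2046 / 4 = 511.5 -> No
Not divisible by 4, so NOT a leap year

No


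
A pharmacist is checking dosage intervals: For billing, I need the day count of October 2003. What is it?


Month: October
Year: 2003
October is a 31-day month
Total: 31 days

31


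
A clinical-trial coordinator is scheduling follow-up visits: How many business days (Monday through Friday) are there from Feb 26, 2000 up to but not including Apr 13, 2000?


Start: 2000-02-26 (Saturday)
End (exclusive): 2000-04-13 (Thursday)
Total calendar days: 47
Full weeks: 47 // 7 = 6 -> 30 weekdays
Remaining 5 days starting on Saturday:
  Sat(-), Sun(-), Mon(w), Tue(w), Wed(w) -> 3 weekdays
Total business days: 30 + 3 = 33

33


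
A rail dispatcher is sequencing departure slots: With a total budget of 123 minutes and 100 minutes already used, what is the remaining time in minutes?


Total budget: 123 minutes
Time used: 100 minutes
Remaining: 123 - 100 = 23 minutes
Percent used: 81.3%
Percent remaining: 18.7%

23


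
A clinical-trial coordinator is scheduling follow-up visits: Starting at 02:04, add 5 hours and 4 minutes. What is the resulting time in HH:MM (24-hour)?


Start time: 02:04
Adding: 5 hours 4 minutes
Minutes: 4 + 4 = 8
Hours: 2 + 5 + 0 = 7
Result: 07:08

07:08


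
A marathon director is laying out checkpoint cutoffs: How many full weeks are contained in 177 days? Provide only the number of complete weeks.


Total days: 177
Days per week: 7
Division: 177 / 7 = 25 remainder 2
Complete weeks: 25
Remaining days: 2

25


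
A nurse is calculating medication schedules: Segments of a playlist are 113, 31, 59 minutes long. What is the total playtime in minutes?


Durations: 113, 31, 59
Running sum: 113
+ 31 = 144
+ 59 = 203
Total duration: 203 minutes
That is 3 hours and 23 minutes

203


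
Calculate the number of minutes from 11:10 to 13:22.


Start time: 11:10 = 670 minutes from midnight
End time: 13:22 = 802 minutes from midnight
Difference: 802 - 670 = 132 minutes
That is 2 hours and 12 minutes

132


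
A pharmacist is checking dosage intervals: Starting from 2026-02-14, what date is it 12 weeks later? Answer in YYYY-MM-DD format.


Start: 2026-02-14
Weeks to add: 12
Convert to days: 12 x 7 = 84 days
Add 84 days to 2026-02-14
Result: 2026-05-09

2026-05-09


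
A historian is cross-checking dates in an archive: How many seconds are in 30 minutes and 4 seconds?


Minutes: 30
Extra seconds: 4
Seconds per minute: 60
Minutes to seconds: 30 x 60 = 1800
Total: 1800 + 4 = 1804

1804


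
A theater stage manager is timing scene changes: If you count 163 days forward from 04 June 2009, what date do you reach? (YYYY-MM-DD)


Start: 2009-06-04
Adding 163 days
Days remaining in June: 26
After June: 137 days still to add
July 2009: 31 days, 106 remaining
August 2009: 31 days, 75 remaining
September 2009: 30 days, 45 remaining
October 2009: 31 days, 14 remaining
Result: 2009-11-14

2009-11-14


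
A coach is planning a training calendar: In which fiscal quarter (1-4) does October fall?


Month: October (month 10)
Q1: January-March (months 1-3)
Q2: April-June (months 4-6)
Q3: July-September (months 7-9)
Q4: October-December (months 10-12)
Month 10 falls in Q4

4


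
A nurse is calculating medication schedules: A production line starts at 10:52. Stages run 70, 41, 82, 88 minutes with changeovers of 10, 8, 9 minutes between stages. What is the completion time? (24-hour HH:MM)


Start: 10:52 = 652 min from midnight
  after task 1 (70 min): 12:02
  after break (10 min): 12:12
  after task 2 (41 min): 12:53
  after break (8 min): 13:01
  after task 3 (82 min): 14:23
  after break (9 min): 14:32
  after task 4 (88 min): 16:00
Total elapsed: 308 minutes
End time: 16:00

16:00


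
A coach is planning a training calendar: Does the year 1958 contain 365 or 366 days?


Year: 1958
Check leap year rules:
Divisible by 4? No
1958 is not a leap year
Days: 365

365


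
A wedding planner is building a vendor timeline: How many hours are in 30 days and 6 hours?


Days: 30
Extra hours: 6
Hours per day: 24
Days to hours: 30 x 24 = 720
Total: 720 + 6 = 726

726


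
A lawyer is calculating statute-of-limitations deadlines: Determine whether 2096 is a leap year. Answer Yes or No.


Year: 2096
Divisible by 4? 2096 / 4 = 524.0 -> Yes
Divisible by 100? 2096 / 100 = 20.96 -> No
Divisible by 4 but not 100, so it IS a leap year

Yes


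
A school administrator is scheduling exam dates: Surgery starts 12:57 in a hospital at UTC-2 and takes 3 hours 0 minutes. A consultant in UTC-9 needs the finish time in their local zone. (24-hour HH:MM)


Start: 12:57 in UTC-2
Step 1 - add duration:
  minutes: 57 + 0 = 57
  hours: 12 + 3 + 0 = 15
  end in UTC-2: 15:57
Step 2 - convert UTC-2 -> UTC-9:
  offset difference: -9 - (-2) = -7 hours
  15 + (-7) = 8 -> mod 24 = 8
Result: 08:57 in UTC-9

08:57


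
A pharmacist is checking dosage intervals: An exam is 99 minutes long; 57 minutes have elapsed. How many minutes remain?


Total budget: 99 minutes
Time used: 57 minutes
Remaining: 99 - 57 = 42 minutes
Percent used: 57.6%
Percent remaining: 42.4%

42


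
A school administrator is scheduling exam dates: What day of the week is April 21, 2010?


Date: 2010-04-21
January 1, 2010 is a Friday
Day of year: 111
Offset from Jan 1: 110 days
110 mod 7 = 5
Result: Wednesday

Wednesday


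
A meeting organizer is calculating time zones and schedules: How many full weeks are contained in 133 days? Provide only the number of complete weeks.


Total days: 133
Days per week: 7
Division: 133 / 7 = 19 remainder 0
Complete weeks: 19
Remaining days: 0

19


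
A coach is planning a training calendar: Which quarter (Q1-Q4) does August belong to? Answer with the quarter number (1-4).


Month: August (month 8)
Q1: January-March (months 1-3)
Q2: April-June (months 4-6)
Q3: July-September (months 7-9)
Q4: October-December (months 10-12)
Month 8 falls in Q3

3


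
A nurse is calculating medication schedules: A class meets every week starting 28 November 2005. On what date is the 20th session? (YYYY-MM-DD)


First occurrence: 2005-11-28 (occurrence 1)
Each occurrence is 7 days after the previous.
Occurrence 20 is 19 weeks after the first.
19 weeks = 133 days
2005-11-28 + 133 days = 2006-04-10

2006-04-10


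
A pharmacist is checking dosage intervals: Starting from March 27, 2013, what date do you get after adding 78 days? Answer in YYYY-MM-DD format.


Start: 2013-03-27
Adding 78 days
Days remaining in March: 4
After March: 74 days still to add
April 2013: 30 days, 44 remaining
May 2013: 31 days, 13 remaining
June 2013 has 30 days, need 13
Result: 2013-06-13

2013-06-13


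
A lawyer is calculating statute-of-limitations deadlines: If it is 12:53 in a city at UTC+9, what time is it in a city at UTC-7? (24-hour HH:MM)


Local time: 12:53 at UTC+9 (offset 9h)
Target zone: UTC-7 (offset -7h)
Difference: -7 - (9) = -16 hours
Calculation: 12 + (-16) = -4
Wraparound: (-4) mod 24 = 20
Result: 20:53

20:53


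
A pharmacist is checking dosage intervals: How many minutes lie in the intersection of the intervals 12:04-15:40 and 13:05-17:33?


Interval A: [724, 940] minutes from midnight
Interval B: [785, 1053] minutes from midnight
Overlap start = max(724, 785) = 785
Overlap end = min(940, 1053) = 940
Overlap = 940 - 785 = 155 minutes

155


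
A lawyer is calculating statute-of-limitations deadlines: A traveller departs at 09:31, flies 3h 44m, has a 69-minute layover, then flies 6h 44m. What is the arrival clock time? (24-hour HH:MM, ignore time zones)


Depart: 09:31
Leg 1: +224 min -> 13:15
Layover: +69 min -> 14:24
Leg 2: +404 min -> 21:08
Total travel: 697 minutes = 11h 37m
Arrival: 21:08

21:08


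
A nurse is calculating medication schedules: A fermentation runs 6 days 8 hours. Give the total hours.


Days: 6
Extra hours: 8
Hours per day: 24
Days to hours: 6 x 24 = 144
Total: 144 + 8 = 152

152


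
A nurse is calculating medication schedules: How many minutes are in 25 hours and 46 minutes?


Hours: 25
Extra minutes: 46
Minutes per hour: 60
Hours to minutes: 25 x 60 = 1500
Total: 1500 + 46 = 1546

1546


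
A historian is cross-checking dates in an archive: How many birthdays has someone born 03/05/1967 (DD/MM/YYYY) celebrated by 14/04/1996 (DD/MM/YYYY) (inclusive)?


Birth: 1967-05-03
Reference: 1996-04-14
Year difference: 1996 - 1967 = 29
Has birthday (05-03) occurred by 04-14? No
Birthday not yet reached this year -> subtract 1
Age in full years: 28

28


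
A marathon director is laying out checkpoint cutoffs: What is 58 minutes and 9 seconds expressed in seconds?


Minutes: 58
Extra seconds: 9
Seconds per minute: 60
Minutes to seconds: 58 x 60 = 3480
Total: 3480 + 9 = 3489

3489


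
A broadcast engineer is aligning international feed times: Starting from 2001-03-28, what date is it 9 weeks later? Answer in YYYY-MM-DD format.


Start: 2001-03-28
Weeks to add: 9
Convert to days: 9 x 7 = 63 days
Add 63 days to 2001-03-28
Result: 2001-05-30

2001-05-30


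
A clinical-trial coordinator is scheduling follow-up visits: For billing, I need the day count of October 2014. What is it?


Month: October
Year: 2014
October is a 31-day month
Total: 31 days

31


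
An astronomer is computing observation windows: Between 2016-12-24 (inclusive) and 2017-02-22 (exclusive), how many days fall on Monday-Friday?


Start: 2016-12-24 (Saturday)
End (exclusive): 2017-02-22 (Wednesday)
Total calendar days: 60
Full weeks: 60 // 7 = 8 -> 40 weekdays
Remaining 4 days starting on Saturday:
  Sat(-), Sun(-), Mon(w), Tue(w) -> 2 weekdays
Total business days: 40 + 2 = 42

42


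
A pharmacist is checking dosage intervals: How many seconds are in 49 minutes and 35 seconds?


Minutes: 49
Seconds: 35
Convert minutes to seconds: 49 x 60 = 2940
Add remaining seconds: 2940 + 35 = 2975

2975


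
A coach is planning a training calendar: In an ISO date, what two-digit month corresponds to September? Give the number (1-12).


Calendar month order:
8. August
9. September <--
10. October
September is month number 9

9


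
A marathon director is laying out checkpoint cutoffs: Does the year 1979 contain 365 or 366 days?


Year: 1979
Check leap year rules:
Divisible by 4? No
1979 is not a leap year
Days: 365

365


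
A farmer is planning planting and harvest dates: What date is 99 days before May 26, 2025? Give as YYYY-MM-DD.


Start: 2025-05-26
Subtracting 99 days
Days already passed in May: 26
After going back through May: 73 more days to subtract
April 2025: 30 days, 43 remaining
March 2025: 31 days, 12 remaining
February 2025 has 28 days, need 12
Result: 2025-02-16

2025-02-16


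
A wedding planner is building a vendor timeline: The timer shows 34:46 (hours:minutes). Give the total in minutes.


Hours: 34
Minutes: 46
Convert hours to minutes: 34 x 60 = 2040
Add remaining minutes: 2040 + 46 = 2086

2086


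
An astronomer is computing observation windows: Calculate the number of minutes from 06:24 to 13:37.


Start time: 06:24 = 384 minutes from midnight
End time: 13:37 = 817 minutes from midnight
Difference: 817 - 384 = 433 minutes
That is 7 hours and 13 minutes

433


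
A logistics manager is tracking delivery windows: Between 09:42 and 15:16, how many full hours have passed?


Start: 09:42
End: 15:16
Hour difference: 15 - 9 = 6 hours
Minute difference: 16 - 42 = -26 minutes
Total minutes: 334
Complete hours: 334 / 60 = 5 (remainder 34)

5


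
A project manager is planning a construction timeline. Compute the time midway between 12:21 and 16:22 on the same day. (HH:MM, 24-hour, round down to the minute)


Start time: 12:21 = 741 minutes from midnight
End time: 16:22 = 982 minutes from midnight
Sum: 741 + 982 = 1723
Midpoint: 1723 / 2 = 861 minutes
Convert: 861 / 60 = 14 hours, 21 minutes
Result: 14:21

14:21


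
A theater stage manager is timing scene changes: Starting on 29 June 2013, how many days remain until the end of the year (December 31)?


Start: June 29, 2013
End: December 31, 2013
Days left in June: 1
July: 31
August: 31
September: 30
October: 31
... plus remaining months
Sum of remaining months: 184
Total: 1 + 184 = 185

185


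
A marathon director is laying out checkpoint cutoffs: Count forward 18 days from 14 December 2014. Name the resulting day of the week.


Start: 2014-12-14 (Sunday)
Step 1 - find target date: add 18 days
  2014-12-14 + 18 days = 2015-01-01
Step 2 - day of week:
  18 mod 7 = 4
  Sunday + 4 days -> Thursday
Result: Thursday (2015-01-01)

Thursday


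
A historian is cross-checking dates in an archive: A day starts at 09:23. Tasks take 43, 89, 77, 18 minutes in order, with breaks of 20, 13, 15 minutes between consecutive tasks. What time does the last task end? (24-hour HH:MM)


Start: 09:23 = 563 min from midnight
  after task 1 (43 min): 10:06
  after break (20 min): 10:26
  after task 2 (89 min): 11:55
  after break (13 min): 12:08
  after task 3 (77 min): 13:25
  after break (15 min): 13:40
  after task 4 (18 min): 13:58
Total elapsed: 275 minutes
End time: 13:58

13:58


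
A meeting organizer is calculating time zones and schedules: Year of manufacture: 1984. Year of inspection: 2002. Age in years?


Birth year: 1984
Current year: 2002
Age = current year - birth year
Age = 2002 - 1984 = 18

18


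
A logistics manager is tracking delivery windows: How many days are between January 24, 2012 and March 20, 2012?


Start date: 2012-01-24
End date: 2012-03-20
Jan 2012: +8 days
Feb 2012: +29 days
Mar 2012: +19 days
Total: 56 days

56


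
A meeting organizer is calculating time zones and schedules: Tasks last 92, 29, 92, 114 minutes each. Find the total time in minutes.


Durations: 92, 29, 92, 114
Running sum: 92
+ 29 = 121
+ 92 = 213
+ 114 = 327
Total duration: 327 minutes
That is 5 hours and 27 minutes

327


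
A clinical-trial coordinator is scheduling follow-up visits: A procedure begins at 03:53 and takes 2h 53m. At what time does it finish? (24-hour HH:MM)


Start time: 03:53
Adding: 2 hours 53 minutes
Minutes: 53 + 53 = 106
Minute overflow: 106 >= 60, so carry 1 hour, minutes = 46
Hours: 3 + 2 + 1 = 6
Result: 06:46

06:46


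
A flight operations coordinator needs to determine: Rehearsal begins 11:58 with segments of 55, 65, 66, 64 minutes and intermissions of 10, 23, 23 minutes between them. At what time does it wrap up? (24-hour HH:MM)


Start: 11:58 = 718 min from midnight
  after task 1 (55 min): 12:53
  after break (10 min): 13:03
  after task 2 (65 min): 14:08
  after break (23 min): 14:31
  after task 3 (66 min): 15:37
  after break (23 min): 16:00
  after task 4 (64 min): 17:04
Total elapsed: 306 minutes
End time: 17:04

17:04
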